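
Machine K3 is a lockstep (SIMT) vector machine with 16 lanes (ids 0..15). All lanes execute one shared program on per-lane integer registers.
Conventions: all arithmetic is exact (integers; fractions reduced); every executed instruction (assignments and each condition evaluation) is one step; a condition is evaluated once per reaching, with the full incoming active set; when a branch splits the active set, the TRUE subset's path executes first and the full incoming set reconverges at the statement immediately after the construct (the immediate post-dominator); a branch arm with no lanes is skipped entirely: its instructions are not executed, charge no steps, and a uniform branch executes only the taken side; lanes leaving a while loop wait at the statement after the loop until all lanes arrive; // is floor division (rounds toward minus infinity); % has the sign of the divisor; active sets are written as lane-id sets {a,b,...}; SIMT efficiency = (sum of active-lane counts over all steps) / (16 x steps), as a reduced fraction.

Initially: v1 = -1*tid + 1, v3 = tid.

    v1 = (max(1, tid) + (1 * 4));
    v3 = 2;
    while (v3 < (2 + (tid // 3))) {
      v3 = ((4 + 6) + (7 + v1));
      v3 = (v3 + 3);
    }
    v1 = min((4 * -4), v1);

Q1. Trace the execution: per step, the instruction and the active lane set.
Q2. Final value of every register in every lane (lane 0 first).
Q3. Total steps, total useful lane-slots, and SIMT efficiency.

step 0: v1 <- (max(1, tid) + (1 * 4)) {0,1,2,3,4,5,6,7,8,9,10,11,12,13,14,15}
step 1: v3 <- 2                      {0,1,2,3,4,5,6,7,8,9,10,11,12,13,14,15}
step 2: eval (v3 < (2 + (tid // 3))) {0,1,2,3,4,5,6,7,8,9,10,11,12,13,14,15}
step 3: v3 <- ((4 + 6) + (7 + v1))   {3,4,5,6,7,8,9,10,11,12,13,14,15}
step 4: v3 <- (v3 + 3)               {3,4,5,6,7,8,9,10,11,12,13,14,15}
step 5: eval (v3 < (2 + (tid // 3))) {3,4,5,6,7,8,9,10,11,12,13,14,15}
step 6: v1 <- min((4 * -4), v1)      {0,1,2,3,4,5,6,7,8,9,10,11,12,13,14,15}

Answer: 7 steps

v1: -16,-16,-16,-16,-16,-16,-16,-16,-16,-16,-16,-16,-16,-16,-16,-16
v3: 2,2,2,27,28,29,30,31,32,33,34,35,36,37,38,39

steps = 7; useful = 103; efficiency = 103/112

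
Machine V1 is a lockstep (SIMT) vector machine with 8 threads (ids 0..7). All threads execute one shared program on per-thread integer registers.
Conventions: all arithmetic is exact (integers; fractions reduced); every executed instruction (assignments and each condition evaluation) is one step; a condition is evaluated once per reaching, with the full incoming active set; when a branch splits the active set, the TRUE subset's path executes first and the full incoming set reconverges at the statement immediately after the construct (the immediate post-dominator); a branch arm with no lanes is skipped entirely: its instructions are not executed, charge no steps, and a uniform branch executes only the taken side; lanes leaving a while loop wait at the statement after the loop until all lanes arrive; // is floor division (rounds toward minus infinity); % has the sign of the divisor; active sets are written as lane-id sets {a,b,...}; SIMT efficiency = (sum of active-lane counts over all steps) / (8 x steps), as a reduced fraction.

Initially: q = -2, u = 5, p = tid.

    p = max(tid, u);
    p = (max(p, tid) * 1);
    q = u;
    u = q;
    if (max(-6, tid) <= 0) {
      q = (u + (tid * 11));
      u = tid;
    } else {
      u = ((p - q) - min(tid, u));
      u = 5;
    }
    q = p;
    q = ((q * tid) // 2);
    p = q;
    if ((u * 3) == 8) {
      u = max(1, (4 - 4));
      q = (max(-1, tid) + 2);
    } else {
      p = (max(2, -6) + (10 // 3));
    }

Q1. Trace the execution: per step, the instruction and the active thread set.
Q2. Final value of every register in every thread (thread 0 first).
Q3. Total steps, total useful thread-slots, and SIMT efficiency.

step 0: p <- max(tid, u)             {0,1,2,3,4,5,6,7}
step 1: p <- (max(p, tid) * 1)       {0,1,2,3,4,5,6,7}
step 2: q <- u                       {0,1,2,3,4,5,6,7}
step 3: u <- q                       {0,1,2,3,4,5,6,7}
step 4: eval (max(-6, tid) <= 0)     {0,1,2,3,4,5,6,7}
step 5: q <- (u + (tid * 11))        {0}
step 6: u <- tid                     {0}
step 7: u <- ((p - q) - min(tid, u)) {1,2,3,4,5,6,7}
step 8: u <- 5                       {1,2,3,4,5,6,7}
step 9: q <- p                       {0,1,2,3,4,5,6,7}
step 10: q <- ((q * tid) // 2)        {0,1,2,3,4,5,6,7}
step 11: p <- q                       {0,1,2,3,4,5,6,7}
step 12: eval ((u * 3) == 8)          {0,1,2,3,4,5,6,7}
step 13: p <- (max(2, -6) + (10 // 3)) {0,1,2,3,4,5,6,7}

Answer: 14 steps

q: 0,2,5,7,10,12,18,24
u: 0,5,5,5,5,5,5,5
p: 5,5,5,5,5,5,5,5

steps = 14; useful = 96; efficiency = 96/112 = 6/7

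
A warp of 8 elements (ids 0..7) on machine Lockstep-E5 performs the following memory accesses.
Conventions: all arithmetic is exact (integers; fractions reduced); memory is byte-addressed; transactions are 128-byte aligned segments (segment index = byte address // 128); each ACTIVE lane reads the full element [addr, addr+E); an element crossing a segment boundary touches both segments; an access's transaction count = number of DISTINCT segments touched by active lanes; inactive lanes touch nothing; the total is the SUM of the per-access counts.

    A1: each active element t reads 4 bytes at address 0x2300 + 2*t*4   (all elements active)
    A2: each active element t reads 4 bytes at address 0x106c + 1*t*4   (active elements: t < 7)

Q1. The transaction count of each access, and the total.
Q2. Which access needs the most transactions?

A1: 1 transaction
A2: 2 transactions

Answer: 1,2; total 3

Answer: A2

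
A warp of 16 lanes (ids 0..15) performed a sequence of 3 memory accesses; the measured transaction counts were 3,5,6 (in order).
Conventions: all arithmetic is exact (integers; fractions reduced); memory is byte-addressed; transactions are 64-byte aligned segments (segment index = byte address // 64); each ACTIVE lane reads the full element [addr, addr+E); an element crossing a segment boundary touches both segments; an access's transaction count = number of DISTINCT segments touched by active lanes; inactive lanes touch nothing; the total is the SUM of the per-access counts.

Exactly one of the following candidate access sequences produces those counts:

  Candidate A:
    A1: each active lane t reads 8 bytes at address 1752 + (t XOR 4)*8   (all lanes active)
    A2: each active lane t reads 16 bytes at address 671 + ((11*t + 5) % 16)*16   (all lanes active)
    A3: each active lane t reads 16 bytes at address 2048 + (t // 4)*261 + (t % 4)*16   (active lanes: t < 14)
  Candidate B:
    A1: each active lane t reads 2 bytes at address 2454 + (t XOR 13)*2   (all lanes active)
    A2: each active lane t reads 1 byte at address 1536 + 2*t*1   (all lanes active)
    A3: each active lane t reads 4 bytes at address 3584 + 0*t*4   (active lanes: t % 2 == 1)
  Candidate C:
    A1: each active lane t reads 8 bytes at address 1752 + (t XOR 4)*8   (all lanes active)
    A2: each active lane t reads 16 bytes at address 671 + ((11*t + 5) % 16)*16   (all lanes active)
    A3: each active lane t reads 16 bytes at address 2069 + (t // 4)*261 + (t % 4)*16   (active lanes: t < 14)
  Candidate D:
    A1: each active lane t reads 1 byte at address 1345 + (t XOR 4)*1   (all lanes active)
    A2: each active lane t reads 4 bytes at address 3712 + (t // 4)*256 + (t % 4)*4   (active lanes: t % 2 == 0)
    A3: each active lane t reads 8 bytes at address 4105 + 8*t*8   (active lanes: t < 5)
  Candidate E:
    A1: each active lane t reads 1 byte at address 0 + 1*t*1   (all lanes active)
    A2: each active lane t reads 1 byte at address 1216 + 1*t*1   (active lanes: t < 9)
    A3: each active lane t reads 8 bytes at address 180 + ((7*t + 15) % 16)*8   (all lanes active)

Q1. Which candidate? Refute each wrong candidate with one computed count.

B: A1 gives 1 transaction, not 3
C: A3 gives 8 transactions, not 6
D: A1 gives 1 transaction, not 3
E: A1 gives 1 transaction, not 3
A: all counts match (3,5,6)

Answer: A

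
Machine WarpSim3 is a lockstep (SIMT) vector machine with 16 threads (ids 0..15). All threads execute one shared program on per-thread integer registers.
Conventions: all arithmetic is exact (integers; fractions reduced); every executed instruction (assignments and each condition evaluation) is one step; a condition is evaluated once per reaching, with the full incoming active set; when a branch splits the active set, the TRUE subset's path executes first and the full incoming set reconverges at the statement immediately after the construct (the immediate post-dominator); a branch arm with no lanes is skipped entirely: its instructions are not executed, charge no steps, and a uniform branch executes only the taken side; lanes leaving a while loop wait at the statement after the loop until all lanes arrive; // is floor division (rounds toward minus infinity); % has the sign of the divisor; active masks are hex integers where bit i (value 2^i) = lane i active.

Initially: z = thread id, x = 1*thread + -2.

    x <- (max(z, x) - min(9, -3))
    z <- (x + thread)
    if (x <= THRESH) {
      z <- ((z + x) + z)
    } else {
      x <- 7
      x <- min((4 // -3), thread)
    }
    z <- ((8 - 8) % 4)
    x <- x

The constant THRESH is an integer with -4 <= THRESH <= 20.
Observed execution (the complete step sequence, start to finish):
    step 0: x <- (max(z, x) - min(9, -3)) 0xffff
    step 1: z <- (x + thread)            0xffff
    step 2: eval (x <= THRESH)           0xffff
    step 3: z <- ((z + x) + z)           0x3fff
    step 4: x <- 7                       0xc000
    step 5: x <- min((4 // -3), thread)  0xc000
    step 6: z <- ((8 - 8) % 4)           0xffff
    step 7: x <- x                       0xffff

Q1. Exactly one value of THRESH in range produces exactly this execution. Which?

Answer: THRESH = 16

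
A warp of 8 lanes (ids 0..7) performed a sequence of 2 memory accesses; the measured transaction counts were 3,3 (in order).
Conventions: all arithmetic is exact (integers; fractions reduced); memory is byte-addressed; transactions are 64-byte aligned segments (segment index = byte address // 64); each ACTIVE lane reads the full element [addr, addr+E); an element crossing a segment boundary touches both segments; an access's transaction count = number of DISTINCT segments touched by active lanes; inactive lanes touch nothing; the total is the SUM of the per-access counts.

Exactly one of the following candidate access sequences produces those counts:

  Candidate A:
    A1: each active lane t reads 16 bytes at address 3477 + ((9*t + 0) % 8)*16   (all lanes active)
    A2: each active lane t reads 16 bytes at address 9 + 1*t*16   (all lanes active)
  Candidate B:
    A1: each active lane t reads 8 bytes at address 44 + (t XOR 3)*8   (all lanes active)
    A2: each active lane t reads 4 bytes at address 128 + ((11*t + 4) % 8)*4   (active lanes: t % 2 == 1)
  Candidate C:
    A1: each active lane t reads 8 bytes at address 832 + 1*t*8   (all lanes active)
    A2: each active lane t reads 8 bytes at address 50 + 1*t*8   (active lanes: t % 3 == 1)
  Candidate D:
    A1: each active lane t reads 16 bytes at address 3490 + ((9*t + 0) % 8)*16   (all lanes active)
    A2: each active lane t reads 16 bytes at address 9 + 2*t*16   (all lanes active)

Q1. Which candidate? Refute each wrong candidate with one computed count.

B: A1 gives 2 transactions, not 3
C: A1 gives 1 transaction, not 3
D: A2 gives 4 transactions, not 3
A: all counts match (3,3)

Answer: A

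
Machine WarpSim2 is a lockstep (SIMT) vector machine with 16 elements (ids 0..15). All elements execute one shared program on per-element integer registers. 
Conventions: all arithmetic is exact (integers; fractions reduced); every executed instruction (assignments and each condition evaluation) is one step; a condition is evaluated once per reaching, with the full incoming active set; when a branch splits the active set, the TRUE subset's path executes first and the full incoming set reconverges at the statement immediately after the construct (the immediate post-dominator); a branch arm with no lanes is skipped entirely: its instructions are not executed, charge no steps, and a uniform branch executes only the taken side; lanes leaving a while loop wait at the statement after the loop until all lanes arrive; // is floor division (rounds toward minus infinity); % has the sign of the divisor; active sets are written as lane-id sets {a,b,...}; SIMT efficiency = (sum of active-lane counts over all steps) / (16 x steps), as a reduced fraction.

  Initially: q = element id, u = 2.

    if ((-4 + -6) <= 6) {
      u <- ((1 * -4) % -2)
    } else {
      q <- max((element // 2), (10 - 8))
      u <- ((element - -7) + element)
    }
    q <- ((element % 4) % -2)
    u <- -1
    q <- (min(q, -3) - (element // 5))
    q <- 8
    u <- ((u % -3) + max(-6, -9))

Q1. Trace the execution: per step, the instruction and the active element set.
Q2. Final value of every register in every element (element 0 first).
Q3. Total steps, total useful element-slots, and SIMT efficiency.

step 0: eval ((-4 + -6) <= 6)        {0,1,2,3,4,5,6,7,8,9,10,11,12,13,14,15}
step 1: u <- ((1 * -4) % -2)         {0,1,2,3,4,5,6,7,8,9,10,11,12,13,14,15}
step 2: q <- ((element % 4) % -2)    {0,1,2,3,4,5,6,7,8,9,10,11,12,13,14,15}
step 3: u <- -1                      {0,1,2,3,4,5,6,7,8,9,10,11,12,13,14,15}
step 4: q <- (min(q, -3) - (element // 5)) {0,1,2,3,4,5,6,7,8,9,10,11,12,13,14,15}
step 5: q <- 8                       {0,1,2,3,4,5,6,7,8,9,10,11,12,13,14,15}
step 6: u <- ((u % -3) + max(-6, -9)) {0,1,2,3,4,5,6,7,8,9,10,11,12,13,14,15}

Answer: 7 steps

q: 8,8,8,8,8,8,8,8,8,8,8,8,8,8,8,8
u: -7,-7,-7,-7,-7,-7,-7,-7,-7,-7,-7,-7,-7,-7,-7,-7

steps = 7; useful = 112; efficiency = 112/112 = 1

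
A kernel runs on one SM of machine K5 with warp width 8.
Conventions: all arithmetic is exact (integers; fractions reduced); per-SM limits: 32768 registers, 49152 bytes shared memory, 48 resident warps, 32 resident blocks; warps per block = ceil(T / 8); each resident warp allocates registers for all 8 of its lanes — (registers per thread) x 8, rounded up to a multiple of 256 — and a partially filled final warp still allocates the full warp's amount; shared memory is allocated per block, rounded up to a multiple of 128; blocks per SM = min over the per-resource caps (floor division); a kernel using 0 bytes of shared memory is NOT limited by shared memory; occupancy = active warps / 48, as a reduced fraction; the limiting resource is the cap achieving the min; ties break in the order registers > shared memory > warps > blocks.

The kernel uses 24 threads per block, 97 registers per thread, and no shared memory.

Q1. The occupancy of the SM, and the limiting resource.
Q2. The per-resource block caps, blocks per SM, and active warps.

Answer: occupancy 5/8, limited by registers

registers: 10 blocks
shared memory: no limit (kernel uses none)
warps: 16 blocks
blocks: 32 blocks

Answer: 10 blocks, 30 active warps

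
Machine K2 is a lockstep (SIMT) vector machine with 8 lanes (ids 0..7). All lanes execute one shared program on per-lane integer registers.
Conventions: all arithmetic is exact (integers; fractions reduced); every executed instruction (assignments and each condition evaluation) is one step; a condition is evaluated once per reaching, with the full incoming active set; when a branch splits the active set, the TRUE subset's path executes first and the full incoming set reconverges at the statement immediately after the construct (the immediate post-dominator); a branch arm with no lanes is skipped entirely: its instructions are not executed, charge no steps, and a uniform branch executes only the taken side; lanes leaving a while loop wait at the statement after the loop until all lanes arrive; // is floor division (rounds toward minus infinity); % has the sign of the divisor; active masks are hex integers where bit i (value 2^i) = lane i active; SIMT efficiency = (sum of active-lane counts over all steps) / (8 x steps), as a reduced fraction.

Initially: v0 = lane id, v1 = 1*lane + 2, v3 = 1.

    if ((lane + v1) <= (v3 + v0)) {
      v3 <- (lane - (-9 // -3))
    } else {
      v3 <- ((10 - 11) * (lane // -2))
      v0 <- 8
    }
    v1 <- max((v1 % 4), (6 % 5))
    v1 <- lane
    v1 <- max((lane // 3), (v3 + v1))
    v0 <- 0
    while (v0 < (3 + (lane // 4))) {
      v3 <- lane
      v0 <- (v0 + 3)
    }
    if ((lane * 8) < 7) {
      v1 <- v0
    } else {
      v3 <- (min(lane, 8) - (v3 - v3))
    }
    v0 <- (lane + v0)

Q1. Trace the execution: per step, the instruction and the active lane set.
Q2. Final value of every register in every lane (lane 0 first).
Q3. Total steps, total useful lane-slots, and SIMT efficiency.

step 0: eval ((lane + v1) <= (v3 + v0)) 0xff
step 1: v3 <- ((10 - 11) * (lane // -2)) 0xff
step 2: v0 <- 8                      0xff
step 3: v1 <- max((v1 % 4), (6 % 5)) 0xff
step 4: v1 <- lane                   0xff
step 5: v1 <- max((lane // 3), (v3 + v1)) 0xff
step 6: v0 <- 0                      0xff
step 7: eval (v0 < (3 + (lane // 4))) 0xff
step 8: v3 <- lane                   0xff
step 9: v0 <- (v0 + 3)               0xff
step 10: eval (v0 < (3 + (lane // 4))) 0xff
step 11: v3 <- lane                   0xf0
step 12: v0 <- (v0 + 3)               0xf0
step 13: eval (v0 < (3 + (lane // 4))) 0xf0
step 14: eval ((lane * 8) < 7)        0xff
step 15: v1 <- v0                     0x01
step 16: v3 <- (min(lane, 8) - (v3 - v3)) 0xfe
step 17: v0 <- (lane + v0)            0xff

Answer: 18 steps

v0: 3,4,5,6,10,11,12,13
v1: 3,2,3,5,6,8,9,11
v3: 0,1,2,3,4,5,6,7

steps = 18; useful = 124; efficiency = 124/144 = 31/36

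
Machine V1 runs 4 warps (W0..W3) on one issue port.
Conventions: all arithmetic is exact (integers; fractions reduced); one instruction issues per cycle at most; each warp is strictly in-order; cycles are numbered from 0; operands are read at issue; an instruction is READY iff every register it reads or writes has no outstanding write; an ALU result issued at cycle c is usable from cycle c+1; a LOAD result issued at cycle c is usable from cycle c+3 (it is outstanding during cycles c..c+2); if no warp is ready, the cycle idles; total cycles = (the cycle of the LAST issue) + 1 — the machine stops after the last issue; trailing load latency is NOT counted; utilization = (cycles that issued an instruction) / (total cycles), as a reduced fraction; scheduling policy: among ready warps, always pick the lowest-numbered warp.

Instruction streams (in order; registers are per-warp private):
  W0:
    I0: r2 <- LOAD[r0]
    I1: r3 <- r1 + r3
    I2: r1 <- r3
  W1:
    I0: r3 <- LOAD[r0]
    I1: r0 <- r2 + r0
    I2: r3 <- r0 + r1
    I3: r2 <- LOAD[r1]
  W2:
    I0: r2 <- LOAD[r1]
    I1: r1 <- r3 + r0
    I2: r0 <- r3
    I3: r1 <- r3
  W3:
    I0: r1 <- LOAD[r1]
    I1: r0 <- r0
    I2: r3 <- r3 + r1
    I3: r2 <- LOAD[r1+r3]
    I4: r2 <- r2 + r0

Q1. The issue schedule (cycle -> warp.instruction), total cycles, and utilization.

cycle 0: W0.I0
cycle 1: W0.I1
cycle 2: W0.I2
cycle 3: W1.I0
cycle 4: W1.I1
cycle 5: W2.I0
cycle 6: W1.I2
cycle 7: W1.I3
cycle 8: W2.I1
cycle 9: W2.I2
cycle 10: W2.I3
cycle 11: W3.I0
cycle 12: W3.I1
cycle 13: idle
cycle 14: W3.I2
cycle 15: W3.I3
cycle 16: idle
cycle 17: idle
cycle 18: W3.I4

Answer: 19 cycles, utilization 16/19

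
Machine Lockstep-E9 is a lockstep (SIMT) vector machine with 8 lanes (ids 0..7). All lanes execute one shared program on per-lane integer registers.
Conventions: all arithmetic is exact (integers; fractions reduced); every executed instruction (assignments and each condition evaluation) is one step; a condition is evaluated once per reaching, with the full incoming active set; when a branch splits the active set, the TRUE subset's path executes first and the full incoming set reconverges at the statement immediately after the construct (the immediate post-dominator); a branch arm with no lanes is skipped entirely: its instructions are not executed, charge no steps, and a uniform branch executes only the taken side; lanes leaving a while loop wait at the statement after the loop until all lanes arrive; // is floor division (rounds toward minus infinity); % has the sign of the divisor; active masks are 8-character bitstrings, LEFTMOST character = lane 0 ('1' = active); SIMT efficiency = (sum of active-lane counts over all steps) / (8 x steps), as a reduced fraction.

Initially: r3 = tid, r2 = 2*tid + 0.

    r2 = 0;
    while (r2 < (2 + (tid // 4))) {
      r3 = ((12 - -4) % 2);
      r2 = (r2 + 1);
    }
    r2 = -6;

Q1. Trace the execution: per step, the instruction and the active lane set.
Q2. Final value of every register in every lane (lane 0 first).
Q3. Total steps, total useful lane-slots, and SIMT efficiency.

step 0: r2 <- 0                      11111111
step 1: eval (r2 < (2 + (tid // 4))) 11111111
step 2: r3 <- ((12 - -4) % 2)        11111111
step 3: r2 <- (r2 + 1)               11111111
step 4: eval (r2 < (2 + (tid // 4))) 11111111
step 5: r3 <- ((12 - -4) % 2)        11111111
step 6: r2 <- (r2 + 1)               11111111
step 7: eval (r2 < (2 + (tid // 4))) 11111111
step 8: r3 <- ((12 - -4) % 2)        00001111
step 9: r2 <- (r2 + 1)               00001111
step 10: eval (r2 < (2 + (tid // 4))) 00001111
step 11: r2 <- -6                     11111111

Answer: 12 steps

r3: 0,0,0,0,0,0,0,0
r2: -6,-6,-6,-6,-6,-6,-6,-6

steps = 12; useful = 84; efficiency = 84/96 = 7/8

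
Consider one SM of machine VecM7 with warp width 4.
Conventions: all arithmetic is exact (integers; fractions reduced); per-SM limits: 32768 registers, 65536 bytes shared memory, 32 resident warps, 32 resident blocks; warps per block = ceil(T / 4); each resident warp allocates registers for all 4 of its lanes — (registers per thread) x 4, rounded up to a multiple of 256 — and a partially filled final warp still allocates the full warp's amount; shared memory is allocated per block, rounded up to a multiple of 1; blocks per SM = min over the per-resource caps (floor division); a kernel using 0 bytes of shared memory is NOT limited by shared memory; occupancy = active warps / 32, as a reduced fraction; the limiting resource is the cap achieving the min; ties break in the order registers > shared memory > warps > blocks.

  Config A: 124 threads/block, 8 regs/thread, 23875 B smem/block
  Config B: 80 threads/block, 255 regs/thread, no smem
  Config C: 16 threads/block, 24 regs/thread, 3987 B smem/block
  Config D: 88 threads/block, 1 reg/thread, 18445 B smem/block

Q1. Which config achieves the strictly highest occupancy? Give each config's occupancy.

occupancies: A 31/32, B 5/8, C 1, D 11/16

Answer: C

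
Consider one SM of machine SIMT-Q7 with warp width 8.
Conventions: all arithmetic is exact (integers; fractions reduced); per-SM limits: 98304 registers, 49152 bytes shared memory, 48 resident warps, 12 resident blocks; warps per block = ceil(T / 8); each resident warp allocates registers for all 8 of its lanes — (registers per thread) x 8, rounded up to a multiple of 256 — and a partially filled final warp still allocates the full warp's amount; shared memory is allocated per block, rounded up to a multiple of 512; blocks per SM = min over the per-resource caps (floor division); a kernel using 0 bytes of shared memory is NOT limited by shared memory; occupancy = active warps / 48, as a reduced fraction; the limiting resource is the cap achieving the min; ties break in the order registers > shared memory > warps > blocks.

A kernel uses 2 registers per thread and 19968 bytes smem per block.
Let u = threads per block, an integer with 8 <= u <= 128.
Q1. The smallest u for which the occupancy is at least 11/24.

Answer: u = 81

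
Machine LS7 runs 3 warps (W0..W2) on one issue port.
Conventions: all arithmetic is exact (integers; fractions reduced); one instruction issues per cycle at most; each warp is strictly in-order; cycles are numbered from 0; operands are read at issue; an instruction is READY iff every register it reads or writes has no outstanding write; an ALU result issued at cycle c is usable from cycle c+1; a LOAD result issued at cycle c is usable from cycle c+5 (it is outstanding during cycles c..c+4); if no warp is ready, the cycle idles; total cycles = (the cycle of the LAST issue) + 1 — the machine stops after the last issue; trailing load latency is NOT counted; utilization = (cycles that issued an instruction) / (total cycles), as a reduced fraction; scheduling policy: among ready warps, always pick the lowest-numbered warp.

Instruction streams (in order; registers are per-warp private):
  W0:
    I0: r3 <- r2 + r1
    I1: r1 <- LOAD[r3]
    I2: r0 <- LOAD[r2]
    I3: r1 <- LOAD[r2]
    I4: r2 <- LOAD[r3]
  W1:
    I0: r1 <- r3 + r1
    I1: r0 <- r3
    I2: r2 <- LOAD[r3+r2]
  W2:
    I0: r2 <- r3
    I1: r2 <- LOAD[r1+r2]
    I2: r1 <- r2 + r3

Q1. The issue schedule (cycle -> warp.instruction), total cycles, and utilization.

cycle 0: W0.I0
cycle 1: W0.I1
cycle 2: W0.I2
cycle 3: W1.I0
cycle 4: W1.I1
cycle 5: W1.I2
cycle 6: W0.I3
cycle 7: W0.I4
cycle 8: W2.I0
cycle 9: W2.I1
cycle 10: idle
cycle 11: idle
cycle 12: idle
cycle 13: idle
cycle 14: W2.I2

Answer: 15 cycles, utilization 11/15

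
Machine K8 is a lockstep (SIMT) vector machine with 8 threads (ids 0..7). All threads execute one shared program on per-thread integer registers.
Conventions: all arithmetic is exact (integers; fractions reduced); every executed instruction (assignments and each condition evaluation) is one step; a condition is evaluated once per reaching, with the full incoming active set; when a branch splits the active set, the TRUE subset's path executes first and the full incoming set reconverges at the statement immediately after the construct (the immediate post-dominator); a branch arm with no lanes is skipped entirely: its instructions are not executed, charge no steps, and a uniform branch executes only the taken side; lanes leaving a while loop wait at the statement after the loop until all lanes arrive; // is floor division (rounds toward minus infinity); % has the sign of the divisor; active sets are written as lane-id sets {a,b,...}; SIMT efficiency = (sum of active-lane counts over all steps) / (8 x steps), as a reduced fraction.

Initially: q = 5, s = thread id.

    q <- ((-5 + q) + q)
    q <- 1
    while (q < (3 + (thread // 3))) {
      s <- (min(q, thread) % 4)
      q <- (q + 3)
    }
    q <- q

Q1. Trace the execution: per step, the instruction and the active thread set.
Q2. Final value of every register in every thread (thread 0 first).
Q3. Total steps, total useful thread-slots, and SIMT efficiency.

step 0: q <- ((-5 + q) + q)          {0,1,2,3,4,5,6,7}
step 1: q <- 1                       {0,1,2,3,4,5,6,7}
step 2: eval (q < (3 + (thread // 3))) {0,1,2,3,4,5,6,7}
step 3: s <- (min(q, thread) % 4)    {0,1,2,3,4,5,6,7}
step 4: q <- (q + 3)                 {0,1,2,3,4,5,6,7}
step 5: eval (q < (3 + (thread // 3))) {0,1,2,3,4,5,6,7}
step 6: s <- (min(q, thread) % 4)    {6,7}
step 7: q <- (q + 3)                 {6,7}
step 8: eval (q < (3 + (thread // 3))) {6,7}
step 9: q <- q                       {0,1,2,3,4,5,6,7}

Answer: 10 steps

q: 4,4,4,4,4,4,7,7
s: 0,1,1,1,1,1,0,0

steps = 10; useful = 62; efficiency = 62/80 = 31/40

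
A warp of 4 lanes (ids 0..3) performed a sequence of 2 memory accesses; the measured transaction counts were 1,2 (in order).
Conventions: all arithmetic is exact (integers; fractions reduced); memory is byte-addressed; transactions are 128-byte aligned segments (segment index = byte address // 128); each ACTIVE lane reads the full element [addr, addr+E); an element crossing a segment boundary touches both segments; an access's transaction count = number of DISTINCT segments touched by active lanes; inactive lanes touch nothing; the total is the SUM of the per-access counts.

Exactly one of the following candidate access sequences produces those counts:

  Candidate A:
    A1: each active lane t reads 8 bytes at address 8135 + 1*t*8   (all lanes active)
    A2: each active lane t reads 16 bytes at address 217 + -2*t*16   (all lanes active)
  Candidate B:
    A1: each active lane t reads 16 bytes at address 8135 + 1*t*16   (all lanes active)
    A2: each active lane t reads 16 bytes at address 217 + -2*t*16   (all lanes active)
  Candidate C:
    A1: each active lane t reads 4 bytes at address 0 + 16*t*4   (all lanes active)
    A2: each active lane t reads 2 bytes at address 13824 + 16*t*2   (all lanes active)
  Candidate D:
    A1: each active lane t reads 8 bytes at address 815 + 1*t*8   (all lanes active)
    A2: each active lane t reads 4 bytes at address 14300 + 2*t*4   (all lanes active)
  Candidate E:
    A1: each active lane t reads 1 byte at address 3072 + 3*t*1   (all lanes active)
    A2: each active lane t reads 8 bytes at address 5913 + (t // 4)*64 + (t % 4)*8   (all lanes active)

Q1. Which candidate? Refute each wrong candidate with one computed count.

B: A1 gives 2 transactions, not 1
C: A1 gives 2 transactions, not 1
D: A2 gives 1 transaction, not 2
E: A2 gives 1 transaction, not 2
A: all counts match (1,2)

Answer: A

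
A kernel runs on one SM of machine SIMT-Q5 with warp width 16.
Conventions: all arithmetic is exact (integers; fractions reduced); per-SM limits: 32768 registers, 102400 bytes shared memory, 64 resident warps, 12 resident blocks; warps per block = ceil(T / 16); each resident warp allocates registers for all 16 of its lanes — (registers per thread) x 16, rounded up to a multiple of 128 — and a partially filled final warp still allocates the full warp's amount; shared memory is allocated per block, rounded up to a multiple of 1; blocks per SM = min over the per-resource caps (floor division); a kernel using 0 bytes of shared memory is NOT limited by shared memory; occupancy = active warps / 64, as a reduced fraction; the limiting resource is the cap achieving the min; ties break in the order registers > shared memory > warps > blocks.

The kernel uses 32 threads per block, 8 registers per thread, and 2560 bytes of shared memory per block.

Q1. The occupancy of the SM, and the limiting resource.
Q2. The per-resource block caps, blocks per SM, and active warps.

Answer: occupancy 3/8, limited by blocks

registers: 128 blocks
shared memory: 40 blocks
warps: 32 blocks
blocks: 12 blocks

Answer: 12 blocks, 24 active warps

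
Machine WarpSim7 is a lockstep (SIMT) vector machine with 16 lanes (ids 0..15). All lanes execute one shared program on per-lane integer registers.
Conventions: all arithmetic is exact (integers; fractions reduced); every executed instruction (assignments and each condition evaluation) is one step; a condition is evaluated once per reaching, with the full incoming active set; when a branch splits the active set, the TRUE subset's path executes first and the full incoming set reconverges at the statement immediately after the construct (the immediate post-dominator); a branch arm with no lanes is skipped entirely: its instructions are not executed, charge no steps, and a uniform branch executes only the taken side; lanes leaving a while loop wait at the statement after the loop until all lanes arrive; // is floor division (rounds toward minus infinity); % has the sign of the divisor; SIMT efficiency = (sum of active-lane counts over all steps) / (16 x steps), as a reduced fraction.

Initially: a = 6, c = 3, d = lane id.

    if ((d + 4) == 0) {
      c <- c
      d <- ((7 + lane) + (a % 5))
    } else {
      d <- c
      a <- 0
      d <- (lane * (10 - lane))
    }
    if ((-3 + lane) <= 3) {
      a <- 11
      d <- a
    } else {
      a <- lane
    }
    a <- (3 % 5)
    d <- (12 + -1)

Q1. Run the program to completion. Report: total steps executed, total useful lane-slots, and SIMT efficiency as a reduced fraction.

Answer: 10 steps, 135 useful, 27/32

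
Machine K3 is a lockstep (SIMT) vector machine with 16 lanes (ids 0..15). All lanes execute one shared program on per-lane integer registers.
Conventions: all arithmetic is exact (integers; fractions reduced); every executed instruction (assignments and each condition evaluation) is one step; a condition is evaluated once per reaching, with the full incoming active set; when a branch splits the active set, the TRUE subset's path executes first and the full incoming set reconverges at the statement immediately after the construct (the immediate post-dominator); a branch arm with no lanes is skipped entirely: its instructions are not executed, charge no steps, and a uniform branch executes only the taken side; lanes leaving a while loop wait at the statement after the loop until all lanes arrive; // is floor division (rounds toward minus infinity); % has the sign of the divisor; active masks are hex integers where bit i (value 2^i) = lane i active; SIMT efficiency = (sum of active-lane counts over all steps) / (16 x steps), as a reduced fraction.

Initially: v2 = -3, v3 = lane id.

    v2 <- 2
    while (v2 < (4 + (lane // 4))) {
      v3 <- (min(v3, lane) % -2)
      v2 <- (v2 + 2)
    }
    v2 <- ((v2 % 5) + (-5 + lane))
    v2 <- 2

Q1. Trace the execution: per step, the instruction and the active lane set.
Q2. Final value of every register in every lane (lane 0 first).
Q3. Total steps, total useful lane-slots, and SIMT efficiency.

step 0: v2 <- 2                      0xffff
step 1: eval (v2 < (4 + (lane // 4))) 0xffff
step 2: v3 <- (min(v3, lane) % -2)   0xffff
step 3: v2 <- (v2 + 2)               0xffff
step 4: eval (v2 < (4 + (lane // 4))) 0xffff
step 5: v3 <- (min(v3, lane) % -2)   0xfff0
step 6: v2 <- (v2 + 2)               0xfff0
step 7: eval (v2 < (4 + (lane // 4))) 0xfff0
step 8: v3 <- (min(v3, lane) % -2)   0xf000
step 9: v2 <- (v2 + 2)               0xf000
step 10: eval (v2 < (4 + (lane // 4))) 0xf000
step 11: v2 <- ((v2 % 5) + (-5 + lane)) 0xffff
step 12: v2 <- 2                      0xffff

Answer: 13 steps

v2: 2,2,2,2,2,2,2,2,2,2,2,2,2,2,2,2
v3: 0,-1,0,-1,0,-1,0,-1,0,-1,0,-1,0,-1,0,-1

steps = 13; useful = 160; efficiency = 160/208 = 10/13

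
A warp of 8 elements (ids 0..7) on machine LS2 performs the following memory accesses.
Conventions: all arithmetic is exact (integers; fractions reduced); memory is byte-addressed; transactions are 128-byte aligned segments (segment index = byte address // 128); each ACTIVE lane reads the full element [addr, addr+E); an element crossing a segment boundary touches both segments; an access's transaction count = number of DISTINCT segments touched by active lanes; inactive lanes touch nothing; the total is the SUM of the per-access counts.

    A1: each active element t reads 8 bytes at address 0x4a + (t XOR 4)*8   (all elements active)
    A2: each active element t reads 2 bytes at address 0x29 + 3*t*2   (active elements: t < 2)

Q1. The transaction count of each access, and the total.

A1: 2 transactions
A2: 1 transaction

Answer: 2,1; total 3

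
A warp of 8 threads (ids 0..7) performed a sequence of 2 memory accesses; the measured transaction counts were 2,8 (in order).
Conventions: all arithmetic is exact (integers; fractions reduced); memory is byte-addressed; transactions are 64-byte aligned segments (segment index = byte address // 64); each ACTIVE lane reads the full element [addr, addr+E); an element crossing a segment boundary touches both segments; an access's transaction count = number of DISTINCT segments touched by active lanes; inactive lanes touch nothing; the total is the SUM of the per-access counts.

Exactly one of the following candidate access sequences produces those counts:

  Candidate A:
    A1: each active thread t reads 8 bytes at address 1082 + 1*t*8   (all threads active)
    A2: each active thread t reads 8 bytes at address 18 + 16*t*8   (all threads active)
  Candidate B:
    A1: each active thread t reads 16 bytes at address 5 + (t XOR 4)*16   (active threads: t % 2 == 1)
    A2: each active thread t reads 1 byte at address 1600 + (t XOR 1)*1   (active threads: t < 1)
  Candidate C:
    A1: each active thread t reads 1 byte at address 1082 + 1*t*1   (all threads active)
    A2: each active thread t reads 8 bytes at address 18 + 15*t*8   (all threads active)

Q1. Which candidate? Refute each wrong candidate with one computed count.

B: A1 gives 3 transactions, not 2
C: A2 gives 9 transactions, not 8
A: all counts match (2,8)

Answer: A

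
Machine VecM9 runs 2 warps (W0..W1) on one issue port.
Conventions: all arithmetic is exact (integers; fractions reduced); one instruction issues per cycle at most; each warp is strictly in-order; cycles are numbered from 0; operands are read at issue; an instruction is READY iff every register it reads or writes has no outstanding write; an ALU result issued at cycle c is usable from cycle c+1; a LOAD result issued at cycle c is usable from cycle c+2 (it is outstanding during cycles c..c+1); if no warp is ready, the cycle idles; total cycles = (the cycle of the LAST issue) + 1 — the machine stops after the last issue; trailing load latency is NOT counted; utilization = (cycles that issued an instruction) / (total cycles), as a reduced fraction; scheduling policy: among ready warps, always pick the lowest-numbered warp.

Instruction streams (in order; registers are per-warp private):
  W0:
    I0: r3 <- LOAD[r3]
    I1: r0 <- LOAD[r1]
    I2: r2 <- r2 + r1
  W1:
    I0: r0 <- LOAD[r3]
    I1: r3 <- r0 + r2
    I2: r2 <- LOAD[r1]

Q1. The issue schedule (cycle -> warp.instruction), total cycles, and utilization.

cycle 0: W0.I0
cycle 1: W0.I1
cycle 2: W0.I2
cycle 3: W1.I0
cycle 4: idle
cycle 5: W1.I1
cycle 6: W1.I2

Answer: 7 cycles, utilization 6/7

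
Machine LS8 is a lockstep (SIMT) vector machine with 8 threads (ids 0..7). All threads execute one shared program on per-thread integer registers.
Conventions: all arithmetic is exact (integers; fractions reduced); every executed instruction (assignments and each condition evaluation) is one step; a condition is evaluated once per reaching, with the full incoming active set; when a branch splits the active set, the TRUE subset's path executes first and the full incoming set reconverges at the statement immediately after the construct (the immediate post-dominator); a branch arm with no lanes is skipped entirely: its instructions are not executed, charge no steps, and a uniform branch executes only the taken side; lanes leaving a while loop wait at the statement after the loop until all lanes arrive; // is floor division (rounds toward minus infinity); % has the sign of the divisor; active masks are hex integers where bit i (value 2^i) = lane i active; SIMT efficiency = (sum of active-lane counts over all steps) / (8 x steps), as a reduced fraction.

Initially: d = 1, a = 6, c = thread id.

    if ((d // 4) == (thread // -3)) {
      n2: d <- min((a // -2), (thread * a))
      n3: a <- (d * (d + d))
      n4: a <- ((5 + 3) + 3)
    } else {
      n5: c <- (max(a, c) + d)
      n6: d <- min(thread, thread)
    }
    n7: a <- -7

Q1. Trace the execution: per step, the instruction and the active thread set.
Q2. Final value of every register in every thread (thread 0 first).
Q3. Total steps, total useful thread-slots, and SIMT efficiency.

step 0: eval ((d // 4) == (thread // -3)) 0xff
step 1: d <- min((a // -2), (thread * a)) 0x01
step 2: a <- (d * (d + d))           0x01
step 3: a <- ((5 + 3) + 3)           0x01
step 4: c <- (max(a, c) + d)         0xfe
step 5: d <- min(thread, thread)     0xfe
step 6: a <- -7                      0xff

Answer: 7 steps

d: -3,1,2,3,4,5,6,7
a: -7,-7,-7,-7,-7,-7,-7,-7
c: 0,7,7,7,7,7,7,8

steps = 7; useful = 33; efficiency = 33/56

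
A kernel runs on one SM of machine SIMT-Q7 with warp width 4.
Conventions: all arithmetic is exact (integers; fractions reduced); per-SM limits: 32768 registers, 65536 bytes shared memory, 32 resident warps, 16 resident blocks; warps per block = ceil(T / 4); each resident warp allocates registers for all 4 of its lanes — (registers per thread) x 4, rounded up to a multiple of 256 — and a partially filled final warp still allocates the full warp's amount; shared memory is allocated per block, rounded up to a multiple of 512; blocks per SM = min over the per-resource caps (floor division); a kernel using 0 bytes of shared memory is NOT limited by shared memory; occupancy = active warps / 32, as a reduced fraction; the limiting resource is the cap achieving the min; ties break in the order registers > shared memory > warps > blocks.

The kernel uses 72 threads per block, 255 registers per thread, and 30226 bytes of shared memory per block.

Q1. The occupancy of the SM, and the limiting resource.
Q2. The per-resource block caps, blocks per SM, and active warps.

Answer: occupancy 9/16, limited by registers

registers: 1 block
shared memory: 2 blocks
warps: 1 block
blocks: 16 blocks

Answer: 1 block, 18 active warps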